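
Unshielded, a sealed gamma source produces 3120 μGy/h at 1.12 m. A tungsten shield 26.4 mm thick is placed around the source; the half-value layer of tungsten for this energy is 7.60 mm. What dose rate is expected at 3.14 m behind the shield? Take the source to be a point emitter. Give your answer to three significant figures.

Distance alone: 3120 × (1.12/3.14)² = 3120 × 0.1272 = 396.9 μGy/h.
Shield: 26.4/7.60 = 3.474 half-value layers → attenuation 2^(−3.474) = 0.09000.
Combined: 396.9 × 0.09000 = 35.72 μGy/h.

35.7 μGy/h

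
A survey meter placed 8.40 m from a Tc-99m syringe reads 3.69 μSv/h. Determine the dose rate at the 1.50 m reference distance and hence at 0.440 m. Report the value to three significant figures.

Using I₁d₁² = I₂d₂²,
At 1.50 m: (8.40/1.50)² = 31.36, so 3.69 × 31.36 = 115.7 μSv/h
At 0.440 m: (1.50/0.440)² = 11.62, so 115.7 × 11.62 = 1344 μSv/h.

116 μSv/h; 1340 μSv/h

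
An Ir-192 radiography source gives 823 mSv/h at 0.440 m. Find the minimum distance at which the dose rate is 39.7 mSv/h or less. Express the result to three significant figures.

By the inverse-square law, d₂ = d₁·√(I₁/I₂).
I₁/I₂ = 823/39.7 = 20.73, so d₂ = 0.440 × √20.73 = 2.003 m.

2.00 m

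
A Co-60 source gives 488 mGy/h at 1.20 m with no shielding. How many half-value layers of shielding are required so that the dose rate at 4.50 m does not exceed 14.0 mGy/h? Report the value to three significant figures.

1.31 half-value layers

At 4.50 m, distance alone gives (1.20/4.50)² = 0.07111, so 488 × 0.07111 = 34.70 mGy/h.
Further attenuation needed: 34.70/14.0 = 2.479.
n = log₂(2.479) = 1.310 half-value layers.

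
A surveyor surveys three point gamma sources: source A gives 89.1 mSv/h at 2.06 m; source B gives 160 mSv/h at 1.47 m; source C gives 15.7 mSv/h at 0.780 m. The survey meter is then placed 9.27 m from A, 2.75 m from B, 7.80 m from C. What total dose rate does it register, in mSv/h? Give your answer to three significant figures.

50.3 mSv/h

By superposition, sum each source's inverse-square contribution:
A: 89.1 × (2.06/9.27)² = 4.400 mSv/h
B: 160 × (1.47/2.75)² = 45.72 mSv/h
C: 15.7 × (0.780/7.80)² = 0.1570 mSv/h
Total = 4.400 + 45.72 + 0.1570 = 50.28 mSv/h.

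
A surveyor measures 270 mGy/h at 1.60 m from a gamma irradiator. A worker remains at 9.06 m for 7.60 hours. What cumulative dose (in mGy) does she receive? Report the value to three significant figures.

Since intensity falls as 1/r², rate at 9.06 m:
270 × (1.60/9.06)² = 270 × 0.03119 = 8.421 mGy/h.
Dose = rate × time = 8.421 mGy/h × 7.600 h = 64.00 mGy.

64.0 mGy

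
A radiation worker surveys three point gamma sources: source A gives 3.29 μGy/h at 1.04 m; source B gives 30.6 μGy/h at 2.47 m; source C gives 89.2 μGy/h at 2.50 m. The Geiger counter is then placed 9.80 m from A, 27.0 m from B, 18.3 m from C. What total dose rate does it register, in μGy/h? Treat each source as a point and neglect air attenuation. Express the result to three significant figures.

1.96 μGy/h

By superposition, sum each source's inverse-square contribution:
A: 3.29 × (1.04/9.80)² = 0.03705 μGy/h
B: 30.6 × (2.47/27.0)² = 0.2561 μGy/h
C: 89.2 × (2.50/18.3)² = 1.665 μGy/h
Total = 0.03705 + 0.2561 + 1.665 = 1.958 μGy/h.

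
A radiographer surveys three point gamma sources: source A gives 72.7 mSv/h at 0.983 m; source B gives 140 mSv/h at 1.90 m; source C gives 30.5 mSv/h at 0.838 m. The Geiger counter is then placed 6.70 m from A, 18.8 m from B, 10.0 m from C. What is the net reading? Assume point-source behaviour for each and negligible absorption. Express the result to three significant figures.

By superposition, sum each source's inverse-square contribution:
A: 72.7 × (0.983/6.70)² = 1.565 mSv/h
B: 140 × (1.90/18.8)² = 1.430 mSv/h
C: 30.5 × (0.838/10.0)² = 0.2142 mSv/h
Total = 1.565 + 1.430 + 0.2142 = 3.209 mSv/h.

3.21 mSv/h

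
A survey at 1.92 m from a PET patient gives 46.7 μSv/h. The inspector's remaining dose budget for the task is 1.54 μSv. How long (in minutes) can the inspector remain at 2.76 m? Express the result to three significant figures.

4.09 min

Using I₁d₁² = I₂d₂², rate at 2.76 m:
(1.92/2.76)² = 0.4839, so 46.7 × 0.4839 = 22.60 μSv/h.
Stay time = 1.54 μSv ÷ 22.60 μSv/h = 0.06814 h = 4.088 min.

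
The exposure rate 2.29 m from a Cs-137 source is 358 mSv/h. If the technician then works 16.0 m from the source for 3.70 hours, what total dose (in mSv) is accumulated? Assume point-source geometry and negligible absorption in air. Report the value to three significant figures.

By the inverse-square law, rate at 16.0 m:
358 × (2.29/16.0)² = 358 × 0.02048 = 7.332 mSv/h.
Dose = rate × time = 7.332 mSv/h × 3.700 h = 27.13 mSv.

27.1 mSv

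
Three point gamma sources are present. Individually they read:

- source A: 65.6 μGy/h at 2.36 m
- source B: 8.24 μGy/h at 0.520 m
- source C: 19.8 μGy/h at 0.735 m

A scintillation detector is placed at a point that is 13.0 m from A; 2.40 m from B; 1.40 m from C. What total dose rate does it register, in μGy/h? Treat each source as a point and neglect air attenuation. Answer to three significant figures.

By superposition, sum each source's inverse-square contribution:
A: 65.6 × (2.36/13.0)² = 2.162 μGy/h
B: 8.24 × (0.520/2.40)² = 0.3868 μGy/h
C: 19.8 × (0.735/1.40)² = 5.457 μGy/h
Total = 2.162 + 0.3868 + 5.457 = 8.006 μGy/h.

8.01 μGy/h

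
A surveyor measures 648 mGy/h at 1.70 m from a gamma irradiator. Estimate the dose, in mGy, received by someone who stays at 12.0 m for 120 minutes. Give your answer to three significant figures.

26.0 mGy

Since intensity falls as 1/r², rate at 12.0 m:
(1.70/12.0)² = 0.02007, so 648 × 0.02007 = 13.01 mGy/h.
Dose = rate × time = 13.01 mGy/h × 2.000 h = 26.02 mGy.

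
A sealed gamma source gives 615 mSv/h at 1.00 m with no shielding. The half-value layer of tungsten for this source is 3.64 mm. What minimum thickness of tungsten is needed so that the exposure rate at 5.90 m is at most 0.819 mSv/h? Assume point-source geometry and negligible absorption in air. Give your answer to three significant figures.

16.1 mm

At 5.90 m, distance alone gives 615 × (1.00/5.90)² = 615 × 0.02873 = 17.67 mSv/h.
Further attenuation needed: 17.67/0.819 = 21.58.
n = log₂(21.58) = 4.432 half-value layers.
Thickness = 4.432 × 3.64 mm = 16.13 mm.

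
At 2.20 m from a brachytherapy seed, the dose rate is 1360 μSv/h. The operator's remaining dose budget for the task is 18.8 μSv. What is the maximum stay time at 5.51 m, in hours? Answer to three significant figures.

By the inverse-square law, rate at 5.51 m:
(2.20/5.51)² = 0.1594, so 1360 × 0.1594 = 216.8 μSv/h.
Stay time = 18.8 μSv ÷ 216.8 μSv/h = 0.08672 h.

0.0867 h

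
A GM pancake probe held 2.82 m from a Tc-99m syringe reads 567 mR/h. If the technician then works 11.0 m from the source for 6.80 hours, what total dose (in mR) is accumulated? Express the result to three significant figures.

By the inverse-square law, rate at 11.0 m:
567 × (2.82/11.0)² = 567 × 0.06572 = 37.26 mR/h.
Dose = rate × time = 37.26 mR/h × 6.800 h = 253.4 mR.

253 mR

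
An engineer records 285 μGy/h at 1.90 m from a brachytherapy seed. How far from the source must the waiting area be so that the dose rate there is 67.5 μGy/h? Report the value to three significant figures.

Using I₁d₁² = I₂d₂², d₂ = d₁·√(I₁/I₂).
I₁/I₂ = 285/67.5 = 4.222, so d₂ = 1.90 × √4.222 = 3.904 m.

3.90 m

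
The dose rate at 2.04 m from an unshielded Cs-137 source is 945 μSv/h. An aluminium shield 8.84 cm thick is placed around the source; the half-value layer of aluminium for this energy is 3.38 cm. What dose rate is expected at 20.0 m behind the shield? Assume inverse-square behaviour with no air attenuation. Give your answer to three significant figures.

Distance alone: 945 × (2.04/20.0)² = 945 × 0.01040 = 9.828 μSv/h.
Shield: 8.84/3.38 = 2.615 half-value layers → attenuation 2^(−2.615) = 0.1632.
Combined: 9.828 × 0.1632 = 1.604 μSv/h.

1.60 μSv/h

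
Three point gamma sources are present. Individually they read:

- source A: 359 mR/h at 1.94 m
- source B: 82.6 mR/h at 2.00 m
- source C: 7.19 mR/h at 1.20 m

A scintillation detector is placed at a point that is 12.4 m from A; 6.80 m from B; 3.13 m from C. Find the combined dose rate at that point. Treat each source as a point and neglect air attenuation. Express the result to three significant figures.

Each source contributes Iᵢ·(dᵢ/rᵢ)²; contributions add.
A: 359 × (1.94/12.4)² = 8.787 mR/h
B: 82.6 × (2.00/6.80)² = 7.145 mR/h
C: 7.19 × (1.20/3.13)² = 1.057 mR/h
Total = 8.787 + 7.145 + 1.057 = 16.99 mR/h.

17.0 mR/h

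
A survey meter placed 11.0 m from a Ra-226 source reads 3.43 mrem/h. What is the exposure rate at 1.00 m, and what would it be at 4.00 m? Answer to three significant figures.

415 mrem/h; 25.9 mrem/h

Applying the 1/r² law,
At 1.00 m: (11.0/1.00)² = 121.0, so 3.43 × 121.0 = 415.0 mrem/h
At 4.00 m: 415.0 × (1.00/4.00)² = 415.0 × 0.06250 = 25.94 mrem/h.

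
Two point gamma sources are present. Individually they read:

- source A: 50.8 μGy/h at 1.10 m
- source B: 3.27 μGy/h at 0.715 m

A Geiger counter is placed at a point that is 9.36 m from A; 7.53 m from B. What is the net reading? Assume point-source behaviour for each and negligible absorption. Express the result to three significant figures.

0.731 μGy/h

Each source contributes Iᵢ·(dᵢ/rᵢ)²; contributions add.
A: 50.8 × (1.10/9.36)² = 0.7016 μGy/h
B: 3.27 × (0.715/7.53)² = 0.02948 μGy/h
Total = 0.7016 + 0.02948 = 0.7311 μGy/h.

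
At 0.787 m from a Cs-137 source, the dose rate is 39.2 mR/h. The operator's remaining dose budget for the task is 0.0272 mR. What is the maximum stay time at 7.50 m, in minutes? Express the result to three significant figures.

By the inverse-square law, rate at 7.50 m:
(0.787/7.50)² = 0.01101, so 39.2 × 0.01101 = 0.4316 mR/h.
Stay time = 0.0272 mR ÷ 0.4316 mR/h = 0.06302 h = 3.781 min.

3.78 min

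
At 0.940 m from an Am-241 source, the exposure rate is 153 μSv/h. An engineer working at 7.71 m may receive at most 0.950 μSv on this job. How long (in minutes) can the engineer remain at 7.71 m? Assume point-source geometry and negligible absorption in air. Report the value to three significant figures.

Since intensity falls as 1/r², rate at 7.71 m:
153 × (0.940/7.71)² = 153 × 0.01486 = 2.274 μSv/h.
Stay time = 0.950 μSv ÷ 2.274 μSv/h = 0.4178 h = 25.07 min.

25.1 min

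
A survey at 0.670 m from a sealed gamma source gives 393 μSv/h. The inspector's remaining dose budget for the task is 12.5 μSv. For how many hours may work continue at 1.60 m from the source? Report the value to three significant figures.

By the inverse-square law, rate at 1.60 m:
(0.670/1.60)² = 0.1754, so 393 × 0.1754 = 68.93 μSv/h.
Stay time = 12.5 μSv ÷ 68.93 μSv/h = 0.1813 h.

0.181 h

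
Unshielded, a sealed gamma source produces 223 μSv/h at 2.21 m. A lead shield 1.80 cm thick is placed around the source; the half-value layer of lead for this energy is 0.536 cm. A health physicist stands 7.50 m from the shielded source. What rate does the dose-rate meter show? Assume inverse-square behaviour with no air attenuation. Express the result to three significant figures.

1.89 μSv/h

Distance alone: 223 × (2.21/7.50)² = 223 × 0.08683 = 19.36 μSv/h.
Shield: 1.80/0.536 = 3.358 half-value layers → attenuation 2^(−3.358) = 0.09753.
Combined: 19.36 × 0.09753 = 1.888 μSv/h.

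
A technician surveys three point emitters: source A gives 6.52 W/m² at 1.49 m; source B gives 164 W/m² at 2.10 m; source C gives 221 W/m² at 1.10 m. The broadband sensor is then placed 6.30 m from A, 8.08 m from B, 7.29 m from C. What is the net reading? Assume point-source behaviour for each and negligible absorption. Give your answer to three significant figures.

Each source contributes Iᵢ·(dᵢ/rᵢ)²; contributions add.
A: 6.52 × (1.49/6.30)² = 0.3647 W/m²
B: 164 × (2.10/8.08)² = 11.08 W/m²
C: 221 × (1.10/7.29)² = 5.032 W/m²
Total = 0.3647 + 11.08 + 5.032 = 16.48 W/m².

16.5 W/m²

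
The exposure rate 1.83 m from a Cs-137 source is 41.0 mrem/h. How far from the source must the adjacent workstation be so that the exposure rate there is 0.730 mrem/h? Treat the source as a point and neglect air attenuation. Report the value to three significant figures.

13.7 m

By the inverse-square law, d₂ = d₁·√(I₁/I₂).
I₁/I₂ = 41.0/0.730 = 56.16, so d₂ = 1.83 × √56.16 = 13.71 m.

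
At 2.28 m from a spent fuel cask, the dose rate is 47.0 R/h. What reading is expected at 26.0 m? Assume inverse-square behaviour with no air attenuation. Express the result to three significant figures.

Since intensity falls as 1/r², the rate at 26.0 m is
(2.28/26.0)² = 0.007690, so 47.0 × 0.007690 = 0.3614 R/h.

0.361 R/h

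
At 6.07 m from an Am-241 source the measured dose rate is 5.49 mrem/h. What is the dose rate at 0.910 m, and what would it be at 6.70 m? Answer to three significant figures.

Intensity scales as (d₁/d₂)², so
At 0.910 m: (6.07/0.910)² = 44.49, so 5.49 × 44.49 = 244.3 mrem/h
At 6.70 m: 244.3 × (0.910/6.70)² = 244.3 × 0.01845 = 4.507 mrem/h.

244 mrem/h; 4.51 mrem/h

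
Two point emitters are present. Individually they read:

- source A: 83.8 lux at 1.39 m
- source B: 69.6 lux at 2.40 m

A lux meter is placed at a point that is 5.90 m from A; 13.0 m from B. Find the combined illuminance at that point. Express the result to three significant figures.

Each source contributes Iᵢ·(dᵢ/rᵢ)²; contributions add.
A: 83.8 × (1.39/5.90)² = 4.651 lux
B: 69.6 × (2.40/13.0)² = 2.372 lux
Total = 4.651 + 2.372 = 7.023 lux.

7.02 lux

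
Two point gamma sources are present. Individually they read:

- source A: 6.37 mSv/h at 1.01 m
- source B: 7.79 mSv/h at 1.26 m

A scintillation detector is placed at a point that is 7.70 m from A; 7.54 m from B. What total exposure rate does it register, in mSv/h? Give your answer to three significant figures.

Each source contributes Iᵢ·(dᵢ/rᵢ)²; contributions add.
A: 6.37 × (1.01/7.70)² = 0.1096 mSv/h
B: 7.79 × (1.26/7.54)² = 0.2175 mSv/h
Total = 0.1096 + 0.2175 = 0.3271 mSv/h.

0.327 mSv/h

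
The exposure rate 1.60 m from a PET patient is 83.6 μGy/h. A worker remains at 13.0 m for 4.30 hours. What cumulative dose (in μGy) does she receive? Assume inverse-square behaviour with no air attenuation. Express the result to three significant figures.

5.45 μGy

Intensity scales as (d₁/d₂)², so rate at 13.0 m:
83.6 × (1.60/13.0)² = 83.6 × 0.01515 = 1.267 μGy/h.
Dose = rate × time = 1.267 μGy/h × 4.300 h = 5.448 μGy.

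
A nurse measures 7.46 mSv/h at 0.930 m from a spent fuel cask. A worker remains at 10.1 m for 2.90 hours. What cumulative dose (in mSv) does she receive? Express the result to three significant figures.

Using I₁d₁² = I₂d₂², rate at 10.1 m:
7.46 × (0.930/10.1)² = 7.46 × 0.008479 = 0.06325 mSv/h.
Dose = rate × time = 0.06325 mSv/h × 2.900 h = 0.1834 mSv.

0.183 mSv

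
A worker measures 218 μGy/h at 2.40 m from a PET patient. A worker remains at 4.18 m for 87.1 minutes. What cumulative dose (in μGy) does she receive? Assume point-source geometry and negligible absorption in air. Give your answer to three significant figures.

104 μGy

Intensity scales as (d₁/d₂)², so rate at 4.18 m:
218 × (2.40/4.18)² = 218 × 0.3297 = 71.87 μGy/h.
Dose = rate × time = 71.87 μGy/h × 1.452 h = 104.4 μGy.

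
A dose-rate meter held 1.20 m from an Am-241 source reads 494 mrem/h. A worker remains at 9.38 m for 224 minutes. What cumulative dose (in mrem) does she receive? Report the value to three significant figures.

30.2 mrem

Using I₁d₁² = I₂d₂², rate at 9.38 m:
(1.20/9.38)² = 0.01637, so 494 × 0.01637 = 8.087 mrem/h.
Dose = rate × time = 8.087 mrem/h × 3.733 h = 30.19 mrem.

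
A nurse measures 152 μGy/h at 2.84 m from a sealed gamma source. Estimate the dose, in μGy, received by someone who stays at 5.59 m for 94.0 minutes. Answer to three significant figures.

61.5 μGy

Applying the 1/r² law, rate at 5.59 m:
152 × (2.84/5.59)² = 152 × 0.2581 = 39.23 μGy/h.
Dose = rate × time = 39.23 μGy/h × 1.567 h = 61.47 μGy.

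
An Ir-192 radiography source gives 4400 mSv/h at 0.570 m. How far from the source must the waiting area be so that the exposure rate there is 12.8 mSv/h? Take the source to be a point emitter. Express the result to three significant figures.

Since intensity falls as 1/r², d₂ = d₁·√(I₁/I₂).
I₁/I₂ = 4400/12.8 = 343.8, so d₂ = 0.570 × √343.8 = 10.57 m.

10.6 m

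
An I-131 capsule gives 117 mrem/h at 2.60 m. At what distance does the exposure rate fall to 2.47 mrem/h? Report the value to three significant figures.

By the inverse-square law, d₂ = d₁·√(I₁/I₂).
I₁/I₂ = 117/2.47 = 47.37, so d₂ = 2.60 × √47.37 = 17.89 m.

17.9 m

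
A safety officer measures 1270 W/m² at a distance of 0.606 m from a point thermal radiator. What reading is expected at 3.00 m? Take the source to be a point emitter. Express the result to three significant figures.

Using I₁d₁² = I₂d₂², the rate at 3.00 m is
(0.606/3.00)² = 0.04080, so 1270 × 0.04080 = 51.82 W/m².

51.8 W/m²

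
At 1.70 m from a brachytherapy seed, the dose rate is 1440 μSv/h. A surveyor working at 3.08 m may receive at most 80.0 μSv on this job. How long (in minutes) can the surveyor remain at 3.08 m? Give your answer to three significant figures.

10.9 min

Intensity scales as (d₁/d₂)², so rate at 3.08 m:
1440 × (1.70/3.08)² = 1440 × 0.3046 = 438.6 μSv/h.
Stay time = 80.0 μSv ÷ 438.6 μSv/h = 0.1824 h = 10.94 min.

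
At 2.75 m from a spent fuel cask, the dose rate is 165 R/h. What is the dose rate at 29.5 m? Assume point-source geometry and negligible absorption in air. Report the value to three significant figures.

Since intensity falls as 1/r², the rate at 29.5 m is
165 × (2.75/29.5)² = 165 × 0.008690 = 1.434 R/h.

1.43 R/h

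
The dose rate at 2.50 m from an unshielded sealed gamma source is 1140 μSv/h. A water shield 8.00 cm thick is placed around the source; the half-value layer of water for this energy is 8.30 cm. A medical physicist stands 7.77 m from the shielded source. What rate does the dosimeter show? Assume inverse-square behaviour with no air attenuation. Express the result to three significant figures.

Distance alone: (2.50/7.77)² = 0.1035, so 1140 × 0.1035 = 118.0 μSv/h.
Shield: 8.00/8.30 = 0.9639 half-value layers → attenuation 2^(−0.9639) = 0.5127.
Combined: 118.0 × 0.5127 = 60.50 μSv/h.

60.5 μSv/h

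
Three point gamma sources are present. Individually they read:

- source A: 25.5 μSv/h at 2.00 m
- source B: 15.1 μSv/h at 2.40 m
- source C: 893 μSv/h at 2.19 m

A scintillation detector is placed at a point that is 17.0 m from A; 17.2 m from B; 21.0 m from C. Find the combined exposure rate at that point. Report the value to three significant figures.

Each source contributes Iᵢ·(dᵢ/rᵢ)²; contributions add.
A: 25.5 × (2.00/17.0)² = 0.3529 μSv/h
B: 15.1 × (2.40/17.2)² = 0.2940 μSv/h
C: 893 × (2.19/21.0)² = 9.712 μSv/h
Total = 0.3529 + 0.2940 + 9.712 = 10.36 μSv/h.

10.4 μSv/h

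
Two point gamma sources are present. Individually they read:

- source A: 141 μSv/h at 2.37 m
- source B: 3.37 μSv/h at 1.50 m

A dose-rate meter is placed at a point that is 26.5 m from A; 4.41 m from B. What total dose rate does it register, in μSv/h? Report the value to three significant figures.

1.52 μSv/h

By superposition, sum each source's inverse-square contribution:
A: 141 × (2.37/26.5)² = 1.128 μSv/h
B: 3.37 × (1.50/4.41)² = 0.3899 μSv/h
Total = 1.128 + 0.3899 = 1.518 μSv/h.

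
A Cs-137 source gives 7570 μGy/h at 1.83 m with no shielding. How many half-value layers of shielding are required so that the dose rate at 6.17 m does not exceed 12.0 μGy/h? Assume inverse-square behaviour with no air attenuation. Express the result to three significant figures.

At 6.17 m, distance alone gives (1.83/6.17)² = 0.08797, so 7570 × 0.08797 = 665.9 μGy/h.
Further attenuation needed: 665.9/12.0 = 55.49.
n = log₂(55.49) = 5.794 half-value layers.

5.79 half-value layers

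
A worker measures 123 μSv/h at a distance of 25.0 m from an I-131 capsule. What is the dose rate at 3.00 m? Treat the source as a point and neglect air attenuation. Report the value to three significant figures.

Using I₁d₁² = I₂d₂², the rate at 3.00 m is
(25.0/3.00)² = 69.44, so 123 × 69.44 = 8541 μSv/h.

8540 μSv/h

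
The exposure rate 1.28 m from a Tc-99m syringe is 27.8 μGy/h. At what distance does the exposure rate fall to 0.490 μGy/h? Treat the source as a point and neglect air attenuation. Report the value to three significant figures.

Intensity scales as (d₁/d₂)², so d₂ = d₁·√(I₁/I₂).
I₁/I₂ = 27.8/0.490 = 56.73, so d₂ = 1.28 × √56.73 = 9.641 m.

9.64 m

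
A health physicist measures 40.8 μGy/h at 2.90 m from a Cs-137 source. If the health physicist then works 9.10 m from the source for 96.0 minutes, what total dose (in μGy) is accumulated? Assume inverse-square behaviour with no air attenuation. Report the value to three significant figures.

6.63 μGy

Since intensity falls as 1/r², rate at 9.10 m:
(2.90/9.10)² = 0.1016, so 40.8 × 0.1016 = 4.145 μGy/h.
Dose = rate × time = 4.145 μGy/h × 1.600 h = 6.632 μGy.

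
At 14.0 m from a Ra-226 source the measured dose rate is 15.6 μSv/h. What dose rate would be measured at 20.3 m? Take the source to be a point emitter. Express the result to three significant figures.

7.42 μSv/h

Intensity scales as (d₁/d₂)², so scaling from 14.0 m to 20.3 m:
15.6 × (14.0/20.3)² = 15.6 × 0.4756 = 7.419 μSv/h.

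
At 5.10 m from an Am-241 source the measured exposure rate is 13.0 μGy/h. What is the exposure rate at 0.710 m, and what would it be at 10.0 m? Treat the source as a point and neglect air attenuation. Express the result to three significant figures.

Since intensity falls as 1/r²,
At 0.710 m: 13.0 × (5.10/0.710)² = 13.0 × 51.60 = 670.8 μGy/h
At 10.0 m: (0.710/10.0)² = 0.005041, so 670.8 × 0.005041 = 3.382 μGy/h.

671 μGy/h; 3.38 μGy/h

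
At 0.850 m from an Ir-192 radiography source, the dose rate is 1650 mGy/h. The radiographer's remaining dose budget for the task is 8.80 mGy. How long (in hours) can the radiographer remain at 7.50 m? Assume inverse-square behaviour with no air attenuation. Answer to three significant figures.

0.415 h

By the inverse-square law, rate at 7.50 m:
(0.850/7.50)² = 0.01284, so 1650 × 0.01284 = 21.19 mGy/h.
Stay time = 8.80 mGy ÷ 21.19 mGy/h = 0.4153 h.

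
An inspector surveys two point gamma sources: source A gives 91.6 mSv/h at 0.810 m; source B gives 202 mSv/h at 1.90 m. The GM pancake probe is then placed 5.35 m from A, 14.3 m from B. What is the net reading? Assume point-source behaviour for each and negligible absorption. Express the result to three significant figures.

Each source contributes Iᵢ·(dᵢ/rᵢ)²; contributions add.
A: 91.6 × (0.810/5.35)² = 2.100 mSv/h
B: 202 × (1.90/14.3)² = 3.566 mSv/h
Total = 2.100 + 3.566 = 5.666 mSv/h.

5.67 mSv/h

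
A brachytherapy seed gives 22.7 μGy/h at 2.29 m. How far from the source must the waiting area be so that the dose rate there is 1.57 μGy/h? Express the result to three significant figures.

Using I₁d₁² = I₂d₂², d₂ = d₁·√(I₁/I₂).
I₁/I₂ = 22.7/1.57 = 14.46, so d₂ = 2.29 × √14.46 = 8.708 m.

8.71 m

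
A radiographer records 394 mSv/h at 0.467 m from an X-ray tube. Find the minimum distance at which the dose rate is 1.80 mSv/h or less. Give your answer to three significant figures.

Since intensity falls as 1/r², d₂ = d₁·√(I₁/I₂).
I₁/I₂ = 394/1.80 = 218.9, so d₂ = 0.467 × √218.9 = 6.909 m.

6.91 m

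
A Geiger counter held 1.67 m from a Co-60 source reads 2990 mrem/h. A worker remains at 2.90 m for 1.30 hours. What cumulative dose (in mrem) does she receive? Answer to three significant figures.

1290 mrem

Since intensity falls as 1/r², rate at 2.90 m:
2990 × (1.67/2.90)² = 2990 × 0.3316 = 991.5 mrem/h.
Dose = rate × time = 991.5 mrem/h × 1.300 h = 1289 mrem.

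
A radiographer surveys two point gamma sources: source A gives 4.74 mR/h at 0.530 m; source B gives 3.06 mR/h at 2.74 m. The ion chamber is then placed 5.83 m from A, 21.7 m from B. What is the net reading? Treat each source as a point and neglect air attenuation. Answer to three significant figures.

Each source contributes Iᵢ·(dᵢ/rᵢ)²; contributions add.
A: 4.74 × (0.530/5.83)² = 0.03917 mR/h
B: 3.06 × (2.74/21.7)² = 0.04879 mR/h
Total = 0.03917 + 0.04879 = 0.08796 mR/h.

0.0880 mR/h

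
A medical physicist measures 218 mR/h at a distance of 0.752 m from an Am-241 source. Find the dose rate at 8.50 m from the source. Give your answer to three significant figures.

Intensity scales as (d₁/d₂)², so the rate at 8.50 m is
(0.752/8.50)² = 0.007827, so 218 × 0.007827 = 1.706 mR/h.

1.71 mR/h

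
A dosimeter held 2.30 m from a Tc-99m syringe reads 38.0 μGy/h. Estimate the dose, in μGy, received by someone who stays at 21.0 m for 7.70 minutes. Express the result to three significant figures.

Applying the 1/r² law, rate at 21.0 m:
38.0 × (2.30/21.0)² = 38.0 × 0.01200 = 0.4560 μGy/h.
Dose = rate × time = 0.4560 μGy/h × 0.1283 h = 0.05850 μGy.

0.0585 μGy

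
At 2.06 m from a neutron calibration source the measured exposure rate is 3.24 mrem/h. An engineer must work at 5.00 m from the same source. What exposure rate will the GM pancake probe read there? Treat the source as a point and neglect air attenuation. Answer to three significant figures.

Using I₁d₁² = I₂d₂², scaling from 2.06 m to 5.00 m:
3.24 × (2.06/5.00)² = 3.24 × 0.1697 = 0.5498 mrem/h.

0.550 mrem/h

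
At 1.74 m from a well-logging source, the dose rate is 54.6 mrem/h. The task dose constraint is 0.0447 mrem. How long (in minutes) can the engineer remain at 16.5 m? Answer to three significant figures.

4.42 min

Using I₁d₁² = I₂d₂², rate at 16.5 m:
54.6 × (1.74/16.5)² = 54.6 × 0.01112 = 0.6072 mrem/h.
Stay time = 0.0447 mrem ÷ 0.6072 mrem/h = 0.07362 h = 4.417 min.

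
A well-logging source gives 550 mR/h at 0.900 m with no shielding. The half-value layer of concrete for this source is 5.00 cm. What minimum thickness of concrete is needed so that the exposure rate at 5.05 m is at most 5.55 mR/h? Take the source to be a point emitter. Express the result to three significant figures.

8.27 cm

At 5.05 m, distance alone gives 550 × (0.900/5.05)² = 550 × 0.03176 = 17.47 mR/h.
Further attenuation needed: 17.47/5.55 = 3.148.
n = log₂(3.148) = 1.654 half-value layers.
Thickness = 1.654 × 5.00 cm = 8.270 cm.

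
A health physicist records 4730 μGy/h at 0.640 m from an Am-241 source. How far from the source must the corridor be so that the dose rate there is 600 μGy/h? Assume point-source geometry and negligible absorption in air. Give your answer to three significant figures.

Using I₁d₁² = I₂d₂², d₂ = d₁·√(I₁/I₂).
I₁/I₂ = 4730/600 = 7.883, so d₂ = 0.640 × √7.883 = 1.797 m.

1.80 m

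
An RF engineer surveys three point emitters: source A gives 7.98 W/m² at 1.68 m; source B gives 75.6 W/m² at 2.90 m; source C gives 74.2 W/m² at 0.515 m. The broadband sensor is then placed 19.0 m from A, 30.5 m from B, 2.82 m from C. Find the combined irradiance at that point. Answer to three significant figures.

3.22 W/m²

Each source contributes Iᵢ·(dᵢ/rᵢ)²; contributions add.
A: 7.98 × (1.68/19.0)² = 0.06239 W/m²
B: 75.6 × (2.90/30.5)² = 0.6835 W/m²
C: 74.2 × (0.515/2.82)² = 2.475 W/m²
Total = 0.06239 + 0.6835 + 2.475 = 3.221 W/m².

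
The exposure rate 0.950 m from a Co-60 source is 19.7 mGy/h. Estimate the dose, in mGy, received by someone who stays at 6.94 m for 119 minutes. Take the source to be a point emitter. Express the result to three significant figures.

Since intensity falls as 1/r², rate at 6.94 m:
(0.950/6.94)² = 0.01874, so 19.7 × 0.01874 = 0.3692 mGy/h.
Dose = rate × time = 0.3692 mGy/h × 1.983 h = 0.7321 mGy.

0.732 mGy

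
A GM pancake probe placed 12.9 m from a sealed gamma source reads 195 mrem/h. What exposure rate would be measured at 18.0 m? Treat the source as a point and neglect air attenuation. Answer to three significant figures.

100 mrem/h

Using I₁d₁² = I₂d₂², scaling from 12.9 m to 18.0 m:
(12.9/18.0)² = 0.5136, so 195 × 0.5136 = 100.2 mrem/h.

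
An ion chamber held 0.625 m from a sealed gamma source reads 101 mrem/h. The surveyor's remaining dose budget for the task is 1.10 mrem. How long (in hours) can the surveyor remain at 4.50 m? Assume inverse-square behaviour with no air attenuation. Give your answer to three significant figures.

0.565 h

Since intensity falls as 1/r², rate at 4.50 m:
101 × (0.625/4.50)² = 101 × 0.01929 = 1.948 mrem/h.
Stay time = 1.10 mrem ÷ 1.948 mrem/h = 0.5647 h.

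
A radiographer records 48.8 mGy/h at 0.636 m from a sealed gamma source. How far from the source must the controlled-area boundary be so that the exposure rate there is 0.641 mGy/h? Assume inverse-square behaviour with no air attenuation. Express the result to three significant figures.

5.55 m

Applying the 1/r² law, d₂ = d₁·√(I₁/I₂).
I₁/I₂ = 48.8/0.641 = 76.13, so d₂ = 0.636 × √76.13 = 5.549 m.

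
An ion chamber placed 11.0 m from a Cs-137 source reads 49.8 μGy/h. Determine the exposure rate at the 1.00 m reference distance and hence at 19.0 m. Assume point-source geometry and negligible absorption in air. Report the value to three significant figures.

6030 μGy/h; 16.7 μGy/h

Using I₁d₁² = I₂d₂²,
At 1.00 m: 49.8 × (11.0/1.00)² = 49.8 × 121.0 = 6026 μGy/h
At 19.0 m: (1.00/19.0)² = 0.002770, so 6026 × 0.002770 = 16.69 μGy/h.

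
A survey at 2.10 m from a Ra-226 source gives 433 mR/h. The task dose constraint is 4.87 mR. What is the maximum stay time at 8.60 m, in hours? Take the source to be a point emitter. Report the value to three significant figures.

By the inverse-square law, rate at 8.60 m:
(2.10/8.60)² = 0.05963, so 433 × 0.05963 = 25.82 mR/h.
Stay time = 4.87 mR ÷ 25.82 mR/h = 0.1886 h.

0.189 h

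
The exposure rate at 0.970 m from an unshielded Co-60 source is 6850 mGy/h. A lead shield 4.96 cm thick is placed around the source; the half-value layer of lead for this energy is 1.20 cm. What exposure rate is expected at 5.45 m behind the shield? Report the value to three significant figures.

Distance alone: 6850 × (0.970/5.45)² = 6850 × 0.03168 = 217.0 mGy/h.
Shield: 4.96/1.20 = 4.133 half-value layers → attenuation 2^(−4.133) = 0.05700.
Combined: 217.0 × 0.05700 = 12.37 mGy/h.

12.4 mGy/h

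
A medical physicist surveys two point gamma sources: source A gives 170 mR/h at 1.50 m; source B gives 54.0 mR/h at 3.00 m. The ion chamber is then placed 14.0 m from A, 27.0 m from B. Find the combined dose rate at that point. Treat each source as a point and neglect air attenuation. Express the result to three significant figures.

By superposition, sum each source's inverse-square contribution:
A: 170 × (1.50/14.0)² = 1.952 mR/h
B: 54.0 × (3.00/27.0)² = 0.6667 mR/h
Total = 1.952 + 0.6667 = 2.619 mR/h.

2.62 mR/h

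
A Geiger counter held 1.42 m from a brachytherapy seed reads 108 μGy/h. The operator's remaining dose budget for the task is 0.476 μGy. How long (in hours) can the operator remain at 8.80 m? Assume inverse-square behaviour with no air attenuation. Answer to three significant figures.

Using I₁d₁² = I₂d₂², rate at 8.80 m:
108 × (1.42/8.80)² = 108 × 0.02604 = 2.812 μGy/h.
Stay time = 0.476 μGy ÷ 2.812 μGy/h = 0.1693 h.

0.169 h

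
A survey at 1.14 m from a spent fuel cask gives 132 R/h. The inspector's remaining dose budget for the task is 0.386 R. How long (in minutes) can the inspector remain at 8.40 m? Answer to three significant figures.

9.53 min

Since intensity falls as 1/r², rate at 8.40 m:
(1.14/8.40)² = 0.01842, so 132 × 0.01842 = 2.431 R/h.
Stay time = 0.386 R ÷ 2.431 R/h = 0.1588 h = 9.528 min.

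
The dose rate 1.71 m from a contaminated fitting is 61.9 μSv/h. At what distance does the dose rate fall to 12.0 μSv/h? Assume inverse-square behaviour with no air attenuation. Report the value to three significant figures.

3.88 m

Applying the 1/r² law, d₂ = d₁·√(I₁/I₂).
I₁/I₂ = 61.9/12.0 = 5.158, so d₂ = 1.71 × √5.158 = 3.884 m.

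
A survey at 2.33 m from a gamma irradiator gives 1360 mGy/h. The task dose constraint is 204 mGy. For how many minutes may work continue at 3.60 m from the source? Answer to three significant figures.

Since intensity falls as 1/r², rate at 3.60 m:
(2.33/3.60)² = 0.4189, so 1360 × 0.4189 = 569.7 mGy/h.
Stay time = 204 mGy ÷ 569.7 mGy/h = 0.3581 h = 21.49 min.

21.5 min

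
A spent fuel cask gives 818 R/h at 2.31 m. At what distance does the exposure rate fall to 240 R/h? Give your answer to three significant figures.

4.26 m

Since intensity falls as 1/r², d₂ = d₁·√(I₁/I₂).
I₁/I₂ = 818/240 = 3.408, so d₂ = 2.31 × √3.408 = 4.264 m.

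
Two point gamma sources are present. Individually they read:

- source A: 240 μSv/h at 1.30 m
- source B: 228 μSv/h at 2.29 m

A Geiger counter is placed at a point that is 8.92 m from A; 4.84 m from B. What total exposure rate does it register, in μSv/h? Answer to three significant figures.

56.1 μSv/h

By superposition, sum each source's inverse-square contribution:
A: 240 × (1.30/8.92)² = 5.098 μSv/h
B: 228 × (2.29/4.84)² = 51.04 μSv/h
Total = 5.098 + 51.04 = 56.14 μSv/h.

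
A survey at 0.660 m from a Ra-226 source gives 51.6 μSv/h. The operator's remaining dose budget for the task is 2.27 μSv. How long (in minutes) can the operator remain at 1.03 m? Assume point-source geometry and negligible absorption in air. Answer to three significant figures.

6.43 min

Using I₁d₁² = I₂d₂², rate at 1.03 m:
(0.660/1.03)² = 0.4106, so 51.6 × 0.4106 = 21.19 μSv/h.
Stay time = 2.27 μSv ÷ 21.19 μSv/h = 0.1071 h = 6.426 min.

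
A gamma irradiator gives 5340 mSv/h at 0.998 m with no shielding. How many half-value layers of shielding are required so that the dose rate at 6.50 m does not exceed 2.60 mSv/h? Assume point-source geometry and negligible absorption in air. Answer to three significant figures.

At 6.50 m, distance alone gives (0.998/6.50)² = 0.02357, so 5340 × 0.02357 = 125.9 mSv/h.
Further attenuation needed: 125.9/2.60 = 48.42.
n = log₂(48.42) = 5.598 half-value layers.

5.60 half-value layers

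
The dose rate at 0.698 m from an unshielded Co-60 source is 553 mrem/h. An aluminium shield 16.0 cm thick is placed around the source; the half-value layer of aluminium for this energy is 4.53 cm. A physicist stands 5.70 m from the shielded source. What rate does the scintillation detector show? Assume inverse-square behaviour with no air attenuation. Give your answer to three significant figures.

Distance alone: 553 × (0.698/5.70)² = 553 × 0.01500 = 8.295 mrem/h.
Shield: 16.0/4.53 = 3.532 half-value layers → attenuation 2^(−3.532) = 0.08645.
Combined: 8.295 × 0.08645 = 0.7171 mrem/h.

0.717 mrem/h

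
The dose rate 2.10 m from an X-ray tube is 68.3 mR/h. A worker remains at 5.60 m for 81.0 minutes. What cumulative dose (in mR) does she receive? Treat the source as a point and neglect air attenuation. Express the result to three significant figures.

Using I₁d₁² = I₂d₂², rate at 5.60 m:
68.3 × (2.10/5.60)² = 68.3 × 0.1406 = 9.603 mR/h.
Dose = rate × time = 9.603 mR/h × 1.350 h = 12.96 mR.

13.0 mR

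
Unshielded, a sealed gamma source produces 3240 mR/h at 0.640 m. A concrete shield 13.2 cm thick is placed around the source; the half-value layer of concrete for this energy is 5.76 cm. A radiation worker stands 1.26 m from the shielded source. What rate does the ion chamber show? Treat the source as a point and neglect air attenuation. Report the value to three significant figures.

Distance alone: 3240 × (0.640/1.26)² = 3240 × 0.2580 = 835.9 mR/h.
Shield: 13.2/5.76 = 2.292 half-value layers → attenuation 2^(−2.292) = 0.2042.
Combined: 835.9 × 0.2042 = 170.7 mR/h.

171 mR/h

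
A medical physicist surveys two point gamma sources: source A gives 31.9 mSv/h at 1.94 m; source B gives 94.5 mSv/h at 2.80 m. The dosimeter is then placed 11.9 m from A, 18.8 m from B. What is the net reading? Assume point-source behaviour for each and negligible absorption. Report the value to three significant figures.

2.94 mSv/h

By superposition, sum each source's inverse-square contribution:
A: 31.9 × (1.94/11.9)² = 0.8478 mSv/h
B: 94.5 × (2.80/18.8)² = 2.096 mSv/h
Total = 0.8478 + 2.096 = 2.944 mSv/h.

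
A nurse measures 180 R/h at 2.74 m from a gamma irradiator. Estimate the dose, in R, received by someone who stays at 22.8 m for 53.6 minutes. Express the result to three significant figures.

Applying the 1/r² law, rate at 22.8 m:
180 × (2.74/22.8)² = 180 × 0.01444 = 2.599 R/h.
Dose = rate × time = 2.599 R/h × 0.8933 h = 2.322 R.

2.32 R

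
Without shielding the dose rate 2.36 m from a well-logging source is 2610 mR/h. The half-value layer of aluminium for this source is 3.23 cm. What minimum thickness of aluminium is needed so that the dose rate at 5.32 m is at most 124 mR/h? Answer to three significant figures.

6.62 cm

At 5.32 m, distance alone gives (2.36/5.32)² = 0.1968, so 2610 × 0.1968 = 513.6 mR/h.
Further attenuation needed: 513.6/124 = 4.142.
n = log₂(4.142) = 2.050 half-value layers.
Thickness = 2.050 × 3.23 cm = 6.621 cm.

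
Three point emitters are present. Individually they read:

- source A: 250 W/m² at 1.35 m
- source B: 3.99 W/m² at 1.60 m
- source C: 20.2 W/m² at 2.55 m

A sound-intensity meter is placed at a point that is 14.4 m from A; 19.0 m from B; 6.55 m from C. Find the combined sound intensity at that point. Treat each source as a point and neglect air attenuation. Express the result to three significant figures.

Each source contributes Iᵢ·(dᵢ/rᵢ)²; contributions add.
A: 250 × (1.35/14.4)² = 2.197 W/m²
B: 3.99 × (1.60/19.0)² = 0.02829 W/m²
C: 20.2 × (2.55/6.55)² = 3.062 W/m²
Total = 2.197 + 0.02829 + 3.062 = 5.287 W/m².

5.29 W/m²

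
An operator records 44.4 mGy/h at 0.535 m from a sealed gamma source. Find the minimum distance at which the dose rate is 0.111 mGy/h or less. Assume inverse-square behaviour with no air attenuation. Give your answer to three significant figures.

By the inverse-square law, d₂ = d₁·√(I₁/I₂).
I₁/I₂ = 44.4/0.111 = 400.0, so d₂ = 0.535 × √400.0 = 10.70 m.

10.7 m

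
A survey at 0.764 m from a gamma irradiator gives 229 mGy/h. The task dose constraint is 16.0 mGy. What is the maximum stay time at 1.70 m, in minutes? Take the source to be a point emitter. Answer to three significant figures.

By the inverse-square law, rate at 1.70 m:
(0.764/1.70)² = 0.2020, so 229 × 0.2020 = 46.26 mGy/h.
Stay time = 16.0 mGy ÷ 46.26 mGy/h = 0.3459 h = 20.75 min.

20.8 min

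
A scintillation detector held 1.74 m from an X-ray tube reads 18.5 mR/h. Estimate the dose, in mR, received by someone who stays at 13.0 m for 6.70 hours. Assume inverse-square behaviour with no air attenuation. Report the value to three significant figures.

2.22 mR

Using I₁d₁² = I₂d₂², rate at 13.0 m:
18.5 × (1.74/13.0)² = 18.5 × 0.01791 = 0.3313 mR/h.
Dose = rate × time = 0.3313 mR/h × 6.700 h = 2.220 mR.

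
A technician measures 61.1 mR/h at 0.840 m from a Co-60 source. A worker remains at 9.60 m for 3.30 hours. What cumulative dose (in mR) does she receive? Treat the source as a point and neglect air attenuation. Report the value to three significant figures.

1.54 mR

Since intensity falls as 1/r², rate at 9.60 m:
61.1 × (0.840/9.60)² = 61.1 × 0.007656 = 0.4678 mR/h.
Dose = rate × time = 0.4678 mR/h × 3.300 h = 1.544 mR.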